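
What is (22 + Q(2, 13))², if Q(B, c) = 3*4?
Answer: 1156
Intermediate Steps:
Q(B, c) = 12
(22 + Q(2, 13))² = (22 + 12)² = 34² = 1156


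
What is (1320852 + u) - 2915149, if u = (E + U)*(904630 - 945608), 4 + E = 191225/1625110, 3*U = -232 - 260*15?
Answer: 26816829936436/487533 ≈ 5.5005e+7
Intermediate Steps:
U = -4132/3 (U = (-232 - 260*15)/3 = (-232 - 3900)/3 = (1/3)*(-4132) = -4132/3 ≈ -1377.3)
E = -1261843/325022 (E = -4 + 191225/1625110 = -4 + 191225*(1/1625110) = -4 + 38245/325022 = -1261843/325022 ≈ -3.8823)
u = 27594102335737/487533 (u = (-1261843/325022 - 4132/3)*(904630 - 945608) = -1346776433/975066*(-40978) = 27594102335737/487533 ≈ 5.6599e+7)
(1320852 + u) - 2915149 = (1320852 + 27594102335737/487533) - 2915149 = 28238061273853/487533 - 2915149 = 26816829936436/487533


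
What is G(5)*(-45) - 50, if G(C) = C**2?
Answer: -1175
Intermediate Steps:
G(5)*(-45) - 50 = 5**2*(-45) - 50 = 25*(-45) - 50 = -1125 - 50 = -1175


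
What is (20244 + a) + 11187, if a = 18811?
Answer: 50242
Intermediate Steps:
(20244 + a) + 11187 = (20244 + 18811) + 11187 = 39055 + 11187 = 50242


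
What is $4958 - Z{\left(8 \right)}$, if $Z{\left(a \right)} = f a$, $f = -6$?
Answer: $5006$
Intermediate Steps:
$Z{\left(a \right)} = - 6 a$
$4958 - Z{\left(8 \right)} = 4958 - \left(-6\right) 8 = 4958 - -48 = 4958 + 48 = 5006$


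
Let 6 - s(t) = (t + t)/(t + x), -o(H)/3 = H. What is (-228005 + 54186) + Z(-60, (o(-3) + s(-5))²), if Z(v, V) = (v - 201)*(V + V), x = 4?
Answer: -186869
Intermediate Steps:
o(H) = -3*H
s(t) = 6 - 2*t/(4 + t) (s(t) = 6 - (t + t)/(t + 4) = 6 - 2*t/(4 + t))
Z(v, V) = 2*V*(-201 + v) (Z(v, V) = (-201 + v)*(2*V) = 2*V*(-201 + v))
(-228005 + 54186) + Z(-60, (o(-3) + s(-5))²) = (-228005 + 54186) + 2*(-3*(-3) + 4*(6 - 5)/(4 - 5))²*(-201 - 60) = -173819 + 2*(9 + 4*1/(-1))²*(-261) = -173819 + 2*(9 + 4*(-1)*1)²*(-261) = -173819 + 2*(9 - 4)²*(-261) = -173819 + 2*5²*(-261) = -173819 + 2*25*(-261) = -173819 - 13050 = -186869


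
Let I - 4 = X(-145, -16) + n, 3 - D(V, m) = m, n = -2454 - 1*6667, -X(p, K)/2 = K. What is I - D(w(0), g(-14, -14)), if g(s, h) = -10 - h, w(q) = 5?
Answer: -9084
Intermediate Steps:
X(p, K) = -2*K
n = -9121 (n = -2454 - 6667 = -9121)
D(V, m) = 3 - m
I = -9085 (I = 4 + (-2*(-16) - 9121) = 4 + (32 - 9121) = 4 - 9089 = -9085)
I - D(w(0), g(-14, -14)) = -9085 - (3 - (-10 - 1*(-14))) = -9085 - (3 - (-10 + 14)) = -9085 - (3 - 1*4) = -9085 - (3 - 4) = -9085 - 1*(-1) = -9085 + 1 = -9084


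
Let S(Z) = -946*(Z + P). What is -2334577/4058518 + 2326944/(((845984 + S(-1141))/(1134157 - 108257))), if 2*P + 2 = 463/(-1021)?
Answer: 659466470454700906227/532203648161662 ≈ 1.2391e+6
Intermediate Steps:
P = -2505/2042 (P = -1 + (463/(-1021))/2 = -1 + (463*(-1/1021))/2 = -1 + (1/2)*(-463/1021) = -1 - 463/2042 = -2505/2042 ≈ -1.2267)
S(Z) = 1184865/1021 - 946*Z (S(Z) = -946*(Z - 2505/2042) = -946*(-2505/2042 + Z) = 1184865/1021 - 946*Z)
-2334577/4058518 + 2326944/(((845984 + S(-1141))/(1134157 - 108257))) = -2334577/4058518 + 2326944/(((845984 + (1184865/1021 - 946*(-1141)))/(1134157 - 108257))) = -2334577*1/4058518 + 2326944/(((845984 + (1184865/1021 + 1079386))/1025900)) = -2334577/4058518 + 2326944/(((845984 + 1103237971/1021)*(1/1025900))) = -2334577/4058518 + 2326944/(((1966987635/1021)*(1/1025900))) = -2334577/4058518 + 2326944/(393397527/209488780) = -2334577/4058518 + 2326944*(209488780/393397527) = -2334577/4058518 + 162489553229440/131132509 = 659466470454700906227/532203648161662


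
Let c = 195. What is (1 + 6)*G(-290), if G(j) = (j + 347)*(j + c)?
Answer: -37905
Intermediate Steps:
G(j) = (195 + j)*(347 + j) (G(j) = (j + 347)*(j + 195) = (347 + j)*(195 + j) = (195 + j)*(347 + j))
(1 + 6)*G(-290) = (1 + 6)*(67665 + (-290)**2 + 542*(-290)) = 7*(67665 + 84100 - 157180) = 7*(-5415) = -37905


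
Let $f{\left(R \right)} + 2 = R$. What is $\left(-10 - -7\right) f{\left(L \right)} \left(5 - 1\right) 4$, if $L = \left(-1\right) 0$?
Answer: $96$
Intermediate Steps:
$L = 0$
$f{\left(R \right)} = -2 + R$
$\left(-10 - -7\right) f{\left(L \right)} \left(5 - 1\right) 4 = \left(-10 - -7\right) \left(-2 + 0\right) \left(5 - 1\right) 4 = \left(-10 + 7\right) \left(-2\right) 4 \cdot 4 = \left(-3\right) \left(-2\right) 16 = 6 \cdot 16 = 96$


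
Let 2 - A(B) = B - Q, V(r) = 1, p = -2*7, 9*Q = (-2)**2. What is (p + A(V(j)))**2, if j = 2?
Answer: 12769/81 ≈ 157.64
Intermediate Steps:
Q = 4/9 (Q = (1/9)*(-2)**2 = (1/9)*4 = 4/9 ≈ 0.44444)
p = -14
A(B) = 22/9 - B (A(B) = 2 - (B - 1*4/9) = 2 - (B - 4/9) = 2 - (-4/9 + B) = 2 + (4/9 - B) = 22/9 - B)
(p + A(V(j)))**2 = (-14 + (22/9 - 1*1))**2 = (-14 + (22/9 - 1))**2 = (-14 + 13/9)**2 = (-113/9)**2 = 12769/81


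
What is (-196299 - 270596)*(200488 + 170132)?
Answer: -173040624900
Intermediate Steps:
(-196299 - 270596)*(200488 + 170132) = -466895*370620 = -173040624900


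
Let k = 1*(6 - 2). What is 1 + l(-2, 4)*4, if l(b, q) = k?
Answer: 17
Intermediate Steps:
k = 4 (k = 1*4 = 4)
l(b, q) = 4
1 + l(-2, 4)*4 = 1 + 4*4 = 1 + 16 = 17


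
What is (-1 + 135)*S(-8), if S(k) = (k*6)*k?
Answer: 51456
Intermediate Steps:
S(k) = 6*k² (S(k) = (6*k)*k = 6*k²)
(-1 + 135)*S(-8) = (-1 + 135)*(6*(-8)²) = 134*(6*64) = 134*384 = 51456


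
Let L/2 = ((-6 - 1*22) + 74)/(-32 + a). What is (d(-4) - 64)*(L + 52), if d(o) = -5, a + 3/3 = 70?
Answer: -139104/37 ≈ -3759.6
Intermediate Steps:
a = 69 (a = -1 + 70 = 69)
L = 92/37 (L = 2*(((-6 - 1*22) + 74)/(-32 + 69)) = 2*(((-6 - 22) + 74)/37) = 2*((-28 + 74)*(1/37)) = 2*(46*(1/37)) = 2*(46/37) = 92/37 ≈ 2.4865)
(d(-4) - 64)*(L + 52) = (-5 - 64)*(92/37 + 52) = -69*2016/37 = -139104/37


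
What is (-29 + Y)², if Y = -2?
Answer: 961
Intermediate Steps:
(-29 + Y)² = (-29 - 2)² = (-31)² = 961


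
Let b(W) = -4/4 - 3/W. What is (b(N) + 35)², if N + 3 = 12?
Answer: 10201/9 ≈ 1133.4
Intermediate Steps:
N = 9 (N = -3 + 12 = 9)
b(W) = -1 - 3/W (b(W) = -4*¼ - 3/W = -1 - 3/W)
(b(N) + 35)² = ((-3 - 1*9)/9 + 35)² = ((-3 - 9)/9 + 35)² = ((⅑)*(-12) + 35)² = (-4/3 + 35)² = (101/3)² = 10201/9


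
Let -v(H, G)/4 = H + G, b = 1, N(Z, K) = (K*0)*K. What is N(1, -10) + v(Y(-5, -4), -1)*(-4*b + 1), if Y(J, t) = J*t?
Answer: 228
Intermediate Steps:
N(Z, K) = 0 (N(Z, K) = 0*K = 0)
v(H, G) = -4*G - 4*H (v(H, G) = -4*(H + G) = -4*(G + H) = -4*G - 4*H)
N(1, -10) + v(Y(-5, -4), -1)*(-4*b + 1) = 0 + (-4*(-1) - (-20)*(-4))*(-4*1 + 1) = 0 + (4 - 4*20)*(-4 + 1) = 0 + (4 - 80)*(-3) = 0 - 76*(-3) = 0 + 228 = 228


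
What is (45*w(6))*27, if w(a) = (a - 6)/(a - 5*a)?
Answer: 0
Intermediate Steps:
w(a) = -(-6 + a)/(4*a) (w(a) = (-6 + a)/((-4*a)) = (-6 + a)*(-1/(4*a)) = -(-6 + a)/(4*a))
(45*w(6))*27 = (45*((¼)*(6 - 1*6)/6))*27 = (45*((¼)*(⅙)*(6 - 6)))*27 = (45*((¼)*(⅙)*0))*27 = (45*0)*27 = 0*27 = 0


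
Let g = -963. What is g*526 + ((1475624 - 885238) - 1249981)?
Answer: -1166133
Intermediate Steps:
g*526 + ((1475624 - 885238) - 1249981) = -963*526 + ((1475624 - 885238) - 1249981) = -506538 + (590386 - 1249981) = -506538 - 659595 = -1166133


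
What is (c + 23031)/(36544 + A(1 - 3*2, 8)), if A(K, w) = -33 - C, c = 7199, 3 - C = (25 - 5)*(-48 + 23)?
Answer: 15115/18004 ≈ 0.83954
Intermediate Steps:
C = 503 (C = 3 - (25 - 5)*(-48 + 23) = 3 - 20*(-25) = 3 - 1*(-500) = 3 + 500 = 503)
A(K, w) = -536 (A(K, w) = -33 - 1*503 = -33 - 503 = -536)
(c + 23031)/(36544 + A(1 - 3*2, 8)) = (7199 + 23031)/(36544 - 536) = 30230/36008 = 30230*(1/36008) = 15115/18004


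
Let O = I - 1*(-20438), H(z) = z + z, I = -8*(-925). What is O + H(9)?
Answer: 27856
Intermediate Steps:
I = 7400
H(z) = 2*z
O = 27838 (O = 7400 - 1*(-20438) = 7400 + 20438 = 27838)
O + H(9) = 27838 + 2*9 = 27838 + 18 = 27856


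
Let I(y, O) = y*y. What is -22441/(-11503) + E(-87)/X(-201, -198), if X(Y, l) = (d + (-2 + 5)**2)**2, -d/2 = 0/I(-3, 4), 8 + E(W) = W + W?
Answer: -275825/931743 ≈ -0.29603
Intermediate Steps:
I(y, O) = y**2
E(W) = -8 + 2*W (E(W) = -8 + (W + W) = -8 + 2*W)
d = 0 (d = -0/((-3)**2) = -0/9 = -2*0 = 0)
X(Y, l) = 81 (X(Y, l) = (0 + (-2 + 5)**2)**2 = (0 + 3**2)**2 = (0 + 9)**2 = 9**2 = 81)
-22441/(-11503) + E(-87)/X(-201, -198) = -22441/(-11503) + (-8 + 2*(-87))/81 = -22441*(-1/11503) + (-8 - 174)*(1/81) = 22441/11503 - 182*1/81 = 22441/11503 - 182/81 = -275825/931743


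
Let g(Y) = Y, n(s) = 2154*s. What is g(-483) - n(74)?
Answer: -159879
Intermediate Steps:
g(-483) - n(74) = -483 - 2154*74 = -483 - 1*159396 = -483 - 159396 = -159879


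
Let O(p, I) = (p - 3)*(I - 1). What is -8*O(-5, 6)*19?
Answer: 6080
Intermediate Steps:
O(p, I) = (-1 + I)*(-3 + p) (O(p, I) = (-3 + p)*(-1 + I) = (-1 + I)*(-3 + p))
-8*O(-5, 6)*19 = -8*(3 - 1*(-5) - 3*6 + 6*(-5))*19 = -8*(3 + 5 - 18 - 30)*19 = -8*(-40)*19 = 320*19 = 6080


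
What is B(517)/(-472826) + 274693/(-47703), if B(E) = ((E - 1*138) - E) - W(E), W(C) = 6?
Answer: -64937561593/11277609339 ≈ -5.7581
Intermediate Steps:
B(E) = -144 (B(E) = ((E - 1*138) - E) - 1*6 = ((E - 138) - E) - 6 = ((-138 + E) - E) - 6 = -138 - 6 = -144)
B(517)/(-472826) + 274693/(-47703) = -144/(-472826) + 274693/(-47703) = -144*(-1/472826) + 274693*(-1/47703) = 72/236413 - 274693/47703 = -64937561593/11277609339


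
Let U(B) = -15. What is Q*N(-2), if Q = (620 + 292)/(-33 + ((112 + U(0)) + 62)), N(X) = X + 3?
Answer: 152/21 ≈ 7.2381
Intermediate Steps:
N(X) = 3 + X
Q = 152/21 (Q = (620 + 292)/(-33 + ((112 - 15) + 62)) = 912/(-33 + (97 + 62)) = 912/(-33 + 159) = 912/126 = 912*(1/126) = 152/21 ≈ 7.2381)
Q*N(-2) = 152*(3 - 2)/21 = (152/21)*1 = 152/21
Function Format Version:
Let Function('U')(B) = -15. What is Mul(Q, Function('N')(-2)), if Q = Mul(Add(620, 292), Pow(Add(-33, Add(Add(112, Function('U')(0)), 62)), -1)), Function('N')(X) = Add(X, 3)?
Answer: Rational(152, 21) ≈ 7.2381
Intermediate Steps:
Function('N')(X) = Add(3, X)
Q = Rational(152, 21) (Q = Mul(Add(620, 292), Pow(Add(-33, Add(Add(112, -15), 62)), -1)) = Mul(912, Pow(Add(-33, Add(97, 62)), -1)) = Mul(912, Pow(Add(-33, 159), -1)) = Mul(912, Pow(126, -1)) = Mul(912, Rational(1, 126)) = Rational(152, 21) ≈ 7.2381)
Mul(Q, Function('N')(-2)) = Mul(Rational(152, 21), Add(3, -2)) = Mul(Rational(152, 21), 1) = Rational(152, 21)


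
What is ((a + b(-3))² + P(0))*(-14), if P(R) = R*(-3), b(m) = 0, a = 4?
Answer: -224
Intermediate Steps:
P(R) = -3*R
((a + b(-3))² + P(0))*(-14) = ((4 + 0)² - 3*0)*(-14) = (4² + 0)*(-14) = (16 + 0)*(-14) = 16*(-14) = -224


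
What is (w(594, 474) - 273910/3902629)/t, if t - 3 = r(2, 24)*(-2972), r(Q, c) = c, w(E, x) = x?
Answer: -1849572236/278355013425 ≈ -0.0066447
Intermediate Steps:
t = -71325 (t = 3 + 24*(-2972) = 3 - 71328 = -71325)
(w(594, 474) - 273910/3902629)/t = (474 - 273910/3902629)/(-71325) = (474 - 273910/3902629)*(-1/71325) = (1849572236/3902629)*(-1/71325) = -1849572236/278355013425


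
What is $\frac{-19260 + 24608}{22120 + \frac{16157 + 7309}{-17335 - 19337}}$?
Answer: $\frac{32686976}{135193529} \approx 0.24178$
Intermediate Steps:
$\frac{-19260 + 24608}{22120 + \frac{16157 + 7309}{-17335 - 19337}} = \frac{5348}{22120 + \frac{23466}{-36672}} = \frac{5348}{22120 + 23466 \left(- \frac{1}{36672}\right)} = \frac{5348}{22120 - \frac{3911}{6112}} = \frac{5348}{\frac{135193529}{6112}} = 5348 \cdot \frac{6112}{135193529} = \frac{32686976}{135193529}$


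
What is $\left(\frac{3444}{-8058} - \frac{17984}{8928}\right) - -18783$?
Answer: $\frac{7037018839}{374697} \approx 18781.0$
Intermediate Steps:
$\left(\frac{3444}{-8058} - \frac{17984}{8928}\right) - -18783 = \left(3444 \left(- \frac{1}{8058}\right) - \frac{562}{279}\right) + 18783 = \left(- \frac{574}{1343} - \frac{562}{279}\right) + 18783 = - \frac{914912}{374697} + 18783 = \frac{7037018839}{374697}$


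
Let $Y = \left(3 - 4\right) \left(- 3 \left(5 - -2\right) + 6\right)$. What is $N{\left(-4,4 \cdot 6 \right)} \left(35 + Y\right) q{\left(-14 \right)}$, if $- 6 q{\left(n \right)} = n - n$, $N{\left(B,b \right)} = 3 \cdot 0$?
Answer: $0$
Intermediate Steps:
$N{\left(B,b \right)} = 0$
$q{\left(n \right)} = 0$ ($q{\left(n \right)} = - \frac{n - n}{6} = \left(- \frac{1}{6}\right) 0 = 0$)
$Y = 15$ ($Y = - (- 3 \left(5 + 2\right) + 6) = - (\left(-3\right) 7 + 6) = - (-21 + 6) = \left(-1\right) \left(-15\right) = 15$)
$N{\left(-4,4 \cdot 6 \right)} \left(35 + Y\right) q{\left(-14 \right)} = 0 \left(35 + 15\right) 0 = 0 \cdot 50 \cdot 0 = 0 \cdot 0 = 0$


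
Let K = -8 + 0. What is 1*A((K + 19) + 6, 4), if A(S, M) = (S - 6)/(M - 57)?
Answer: -11/53 ≈ -0.20755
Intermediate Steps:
K = -8
A(S, M) = (-6 + S)/(-57 + M)
1*A((K + 19) + 6, 4) = 1*((-6 + ((-8 + 19) + 6))/(-57 + 4)) = 1*((-6 + (11 + 6))/(-53)) = 1*(-(-6 + 17)/53) = 1*(-1/53*11) = 1*(-11/53) = -11/53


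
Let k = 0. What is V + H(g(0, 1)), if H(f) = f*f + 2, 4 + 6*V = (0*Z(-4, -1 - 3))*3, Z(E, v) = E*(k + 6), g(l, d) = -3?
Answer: 31/3 ≈ 10.333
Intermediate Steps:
Z(E, v) = 6*E (Z(E, v) = E*(0 + 6) = E*6 = 6*E)
V = -2/3 (V = -2/3 + ((0*(6*(-4)))*3)/6 = -2/3 + ((0*(-24))*3)/6 = -2/3 + (0*3)/6 = -2/3 + (1/6)*0 = -2/3 + 0 = -2/3 ≈ -0.66667)
H(f) = 2 + f**2 (H(f) = f**2 + 2 = 2 + f**2)
V + H(g(0, 1)) = -2/3 + (2 + (-3)**2) = -2/3 + (2 + 9) = -2/3 + 11 = 31/3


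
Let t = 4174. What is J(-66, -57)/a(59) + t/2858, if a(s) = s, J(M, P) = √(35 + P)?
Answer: 2087/1429 + I*√22/59 ≈ 1.4605 + 0.079499*I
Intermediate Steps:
J(-66, -57)/a(59) + t/2858 = √(35 - 57)/59 + 4174/2858 = √(-22)*(1/59) + 4174*(1/2858) = (I*√22)*(1/59) + 2087/1429 = I*√22/59 + 2087/1429 = 2087/1429 + I*√22/59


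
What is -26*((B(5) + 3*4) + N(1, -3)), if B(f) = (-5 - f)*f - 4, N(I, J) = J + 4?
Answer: 1066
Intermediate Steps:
N(I, J) = 4 + J
B(f) = -4 + f*(-5 - f) (B(f) = f*(-5 - f) - 4 = -4 + f*(-5 - f))
-26*((B(5) + 3*4) + N(1, -3)) = -26*(((-4 - 1*5² - 5*5) + 3*4) + (4 - 3)) = -26*(((-4 - 1*25 - 25) + 12) + 1) = -26*(((-4 - 25 - 25) + 12) + 1) = -26*((-54 + 12) + 1) = -26*(-42 + 1) = -26*(-41) = 1066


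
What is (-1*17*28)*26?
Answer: -12376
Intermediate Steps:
(-1*17*28)*26 = -17*28*26 = -476*26 = -12376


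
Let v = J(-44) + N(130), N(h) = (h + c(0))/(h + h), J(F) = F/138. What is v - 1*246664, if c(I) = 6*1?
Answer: -1106287124/4485 ≈ -2.4666e+5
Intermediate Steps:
c(I) = 6
J(F) = F/138 (J(F) = F*(1/138) = F/138)
N(h) = (6 + h)/(2*h) (N(h) = (h + 6)/(h + h) = (6 + h)/((2*h)) = (6 + h)*(1/(2*h)) = (6 + h)/(2*h))
v = 916/4485 (v = (1/138)*(-44) + (½)*(6 + 130)/130 = -22/69 + (½)*(1/130)*136 = -22/69 + 34/65 = 916/4485 ≈ 0.20424)
v - 1*246664 = 916/4485 - 1*246664 = 916/4485 - 246664 = -1106287124/4485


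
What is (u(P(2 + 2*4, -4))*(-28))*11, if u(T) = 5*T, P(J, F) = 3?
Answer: -4620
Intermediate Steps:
(u(P(2 + 2*4, -4))*(-28))*11 = ((5*3)*(-28))*11 = (15*(-28))*11 = -420*11 = -4620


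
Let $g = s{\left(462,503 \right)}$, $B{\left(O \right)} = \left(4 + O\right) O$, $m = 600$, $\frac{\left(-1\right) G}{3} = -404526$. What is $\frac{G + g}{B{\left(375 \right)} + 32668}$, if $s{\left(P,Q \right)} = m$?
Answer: $\frac{1214178}{174793} \approx 6.9464$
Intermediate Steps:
$G = 1213578$ ($G = \left(-3\right) \left(-404526\right) = 1213578$)
$B{\left(O \right)} = O \left(4 + O\right)$
$s{\left(P,Q \right)} = 600$
$g = 600$
$\frac{G + g}{B{\left(375 \right)} + 32668} = \frac{1213578 + 600}{375 \left(4 + 375\right) + 32668} = \frac{1214178}{375 \cdot 379 + 32668} = \frac{1214178}{142125 + 32668} = \frac{1214178}{174793}$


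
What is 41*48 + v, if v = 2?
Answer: 1970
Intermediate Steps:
41*48 + v = 41*48 + 2 = 1968 + 2 = 1970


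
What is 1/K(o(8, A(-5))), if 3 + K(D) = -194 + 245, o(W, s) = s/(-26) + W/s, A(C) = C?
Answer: 1/48 ≈ 0.020833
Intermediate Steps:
o(W, s) = -s/26 + W/s (o(W, s) = s*(-1/26) + W/s = -s/26 + W/s)
K(D) = 48 (K(D) = -3 + (-194 + 245) = -3 + 51 = 48)
1/K(o(8, A(-5))) = 1/48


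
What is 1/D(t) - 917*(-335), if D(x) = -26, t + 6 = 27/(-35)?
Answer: 7987069/26 ≈ 3.0720e+5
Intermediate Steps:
t = -237/35 (t = -6 + 27/(-35) = -6 + 27*(-1/35) = -6 - 27/35 = -237/35 ≈ -6.7714)
1/D(t) - 917*(-335) = 1/(-26) - 917*(-335) = -1/26 + 307195 = 7987069/26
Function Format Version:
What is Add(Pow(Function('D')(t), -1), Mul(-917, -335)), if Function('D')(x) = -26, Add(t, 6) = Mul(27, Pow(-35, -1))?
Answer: Rational(7987069, 26) ≈ 3.0720e+5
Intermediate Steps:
t = Rational(-237, 35) (t = Add(-6, Mul(27, Pow(-35, -1))) = Add(-6, Mul(27, Rational(-1, 35))) = Add(-6, Rational(-27, 35)) = Rational(-237, 35) ≈ -6.7714)
Add(Pow(Function('D')(t), -1), Mul(-917, -335)) = Add(Pow(-26, -1), Mul(-917, -335)) = Add(Rational(-1, 26), 307195) = Rational(7987069, 26)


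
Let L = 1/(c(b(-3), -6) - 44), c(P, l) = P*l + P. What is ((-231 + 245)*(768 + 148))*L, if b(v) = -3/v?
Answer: -1832/7 ≈ -261.71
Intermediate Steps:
c(P, l) = P + P*l
L = -1/49 (L = 1/((-3/(-3))*(1 - 6) - 44) = 1/(-3*(-1/3)*(-5) - 44) = 1/(1*(-5) - 44) = 1/(-5 - 44) = 1/(-49) = -1/49 ≈ -0.020408)
((-231 + 245)*(768 + 148))*L = ((-231 + 245)*(768 + 148))*(-1/49) = (14*916)*(-1/49) = 12824*(-1/49) = -1832/7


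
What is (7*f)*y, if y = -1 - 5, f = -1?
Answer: 42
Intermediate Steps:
y = -6
(7*f)*y = (7*(-1))*(-6) = -7*(-6) = 42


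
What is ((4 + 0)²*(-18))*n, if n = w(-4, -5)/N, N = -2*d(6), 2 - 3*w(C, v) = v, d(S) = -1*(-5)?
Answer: 336/5 ≈ 67.200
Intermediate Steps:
d(S) = 5
w(C, v) = ⅔ - v/3
N = -10 (N = -2*5 = -10)
n = -7/30 (n = (⅔ - ⅓*(-5))/(-10) = (⅔ + 5/3)*(-⅒) = (7/3)*(-⅒) = -7/30 ≈ -0.23333)
((4 + 0)²*(-18))*n = ((4 + 0)²*(-18))*(-7/30) = (4²*(-18))*(-7/30) = (16*(-18))*(-7/30) = -288*(-7/30) = 336/5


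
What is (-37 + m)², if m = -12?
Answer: 2401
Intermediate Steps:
(-37 + m)² = (-37 - 12)² = (-49)² = 2401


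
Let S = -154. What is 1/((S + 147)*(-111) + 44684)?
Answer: 1/45461 ≈ 2.1997e-5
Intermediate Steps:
1/((S + 147)*(-111) + 44684) = 1/((-154 + 147)*(-111) + 44684) = 1/(-7*(-111) + 44684) = 1/(777 + 44684) = 1/45461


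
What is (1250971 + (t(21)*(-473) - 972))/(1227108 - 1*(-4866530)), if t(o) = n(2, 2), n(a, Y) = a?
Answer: 1249053/6093638 ≈ 0.20498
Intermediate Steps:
t(o) = 2
(1250971 + (t(21)*(-473) - 972))/(1227108 - 1*(-4866530)) = (1250971 + (2*(-473) - 972))/(1227108 - 1*(-4866530)) = (1250971 + (-946 - 972))/(1227108 + 4866530) = (1250971 - 1918)/6093638 = 1249053*(1/6093638) = 1249053/6093638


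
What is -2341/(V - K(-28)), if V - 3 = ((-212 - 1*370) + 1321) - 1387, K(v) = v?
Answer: 2341/617 ≈ 3.7942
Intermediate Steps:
V = -645 (V = 3 + (((-212 - 1*370) + 1321) - 1387) = 3 + (((-212 - 370) + 1321) - 1387) = 3 + ((-582 + 1321) - 1387) = 3 + (739 - 1387) = 3 - 648 = -645)
-2341/(V - K(-28)) = -2341/(-645 - 1*(-28)) = -2341/(-645 + 28) = -2341/(-617) = -2341*(-1/617) = 2341/617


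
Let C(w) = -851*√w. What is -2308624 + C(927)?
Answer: -2308624 - 2553*√103 ≈ -2.3345e+6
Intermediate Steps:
-2308624 + C(927) = -2308624 - 2553*√103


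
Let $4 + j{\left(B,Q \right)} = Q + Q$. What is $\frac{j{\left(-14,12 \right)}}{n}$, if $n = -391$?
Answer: $- \frac{20}{391} \approx -0.051151$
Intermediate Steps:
$j{\left(B,Q \right)} = -4 + 2 Q$ ($j{\left(B,Q \right)} = -4 + \left(Q + Q\right) = -4 + 2 Q$)
$\frac{j{\left(-14,12 \right)}}{n} = \frac{-4 + 2 \cdot 12}{-391} = \left(-4 + 24\right) \left(- \frac{1}{391}\right) = 20 \left(- \frac{1}{391}\right) = - \frac{20}{391}$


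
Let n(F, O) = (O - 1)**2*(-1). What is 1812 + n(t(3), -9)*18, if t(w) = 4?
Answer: 12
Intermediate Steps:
n(F, O) = -(-1 + O)**2 (n(F, O) = (-1 + O)**2*(-1) = -(-1 + O)**2)
1812 + n(t(3), -9)*18 = 1812 - (-1 - 9)**2*18 = 1812 - 1*(-10)**2*18 = 1812 - 1*100*18 = 1812 - 100*18 = 1812 - 1800 = 12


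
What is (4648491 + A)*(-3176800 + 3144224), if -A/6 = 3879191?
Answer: 606781913280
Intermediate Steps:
A = -23275146 (A = -6*3879191 = -23275146)
(4648491 + A)*(-3176800 + 3144224) = (4648491 - 23275146)*(-3176800 + 3144224) = -18626655*(-32576) = 606781913280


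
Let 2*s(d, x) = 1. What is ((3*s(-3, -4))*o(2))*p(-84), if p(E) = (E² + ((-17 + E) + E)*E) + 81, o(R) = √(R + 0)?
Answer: 68031*√2/2 ≈ 48105.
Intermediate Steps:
s(d, x) = ½ (s(d, x) = (½)*1 = ½)
o(R) = √R
p(E) = 81 + E² + E*(-17 + 2*E) (p(E) = (E² + (-17 + 2*E)*E) + 81 = (E² + E*(-17 + 2*E)) + 81 = 81 + E² + E*(-17 + 2*E))
((3*s(-3, -4))*o(2))*p(-84) = ((3*(½))*√2)*(81 - 17*(-84) + 3*(-84)²) = (3*√2/2)*(81 + 1428 + 3*7056) = (3*√2/2)*(81 + 1428 + 21168) = (3*√2/2)*22677 = 68031*√2/2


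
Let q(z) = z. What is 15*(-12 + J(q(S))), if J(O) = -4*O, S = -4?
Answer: 60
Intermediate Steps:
15*(-12 + J(q(S))) = 15*(-12 - 4*(-4)) = 15*(-12 + 16) = 15*4 = 60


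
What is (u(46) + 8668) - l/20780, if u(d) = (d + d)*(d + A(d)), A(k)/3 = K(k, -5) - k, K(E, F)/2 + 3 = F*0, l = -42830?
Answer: -3012973/2078 ≈ -1449.9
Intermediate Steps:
K(E, F) = -6 (K(E, F) = -6 + 2*(F*0) = -6 + 2*0 = -6 + 0 = -6)
A(k) = -18 - 3*k (A(k) = 3*(-6 - k) = -18 - 3*k)
u(d) = 2*d*(-18 - 2*d) (u(d) = (d + d)*(d + (-18 - 3*d)) = (2*d)*(-18 - 2*d) = 2*d*(-18 - 2*d))
(u(46) + 8668) - l/20780 = (-4*46*(9 + 46) + 8668) - (-42830)/20780 = (-4*46*55 + 8668) - (-42830)/20780 = (-10120 + 8668) - 1*(-4283/2078) = -1452 + 4283/2078 = -3012973/2078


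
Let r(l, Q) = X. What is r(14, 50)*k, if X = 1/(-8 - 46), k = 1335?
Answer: -445/18 ≈ -24.722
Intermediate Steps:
X = -1/54 (X = 1/(-54) = -1/54 ≈ -0.018519)
r(l, Q) = -1/54
r(14, 50)*k = -1/54*1335 = -445/18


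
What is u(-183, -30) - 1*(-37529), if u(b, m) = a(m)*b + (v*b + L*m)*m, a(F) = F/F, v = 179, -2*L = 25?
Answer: 1008806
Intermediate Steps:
L = -25/2 (L = -1/2*25 = -25/2 ≈ -12.500)
a(F) = 1
u(b, m) = b + m*(179*b - 25*m/2) (u(b, m) = 1*b + (179*b - 25*m/2)*m = b + m*(179*b - 25*m/2))
u(-183, -30) - 1*(-37529) = (-183 - 25/2*(-30)**2 + 179*(-183)*(-30)) - 1*(-37529) = (-183 - 25/2*900 + 982710) + 37529 = (-183 - 11250 + 982710) + 37529 = 971277 + 37529 = 1008806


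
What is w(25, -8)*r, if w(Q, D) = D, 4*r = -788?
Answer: 1576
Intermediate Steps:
r = -197 (r = (¼)*(-788) = -197)
w(25, -8)*r = -8*(-197) = 1576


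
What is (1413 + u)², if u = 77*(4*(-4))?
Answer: 32761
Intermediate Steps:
u = -1232 (u = 77*(-16) = -1232)
(1413 + u)² = (1413 - 1232)² = 181² = 32761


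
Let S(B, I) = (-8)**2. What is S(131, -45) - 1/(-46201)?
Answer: 2956865/46201 ≈ 64.000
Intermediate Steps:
S(B, I) = 64
S(131, -45) - 1/(-46201) = 64 - 1/(-46201) = 64 - 1*(-1/46201) = 64 + 1/46201 = 2956865/46201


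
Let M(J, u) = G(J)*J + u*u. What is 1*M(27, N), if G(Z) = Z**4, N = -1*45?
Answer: 14350932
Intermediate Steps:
N = -45
M(J, u) = J**5 + u**2 (M(J, u) = J**4*J + u*u = J**5 + u**2)
1*M(27, N) = 1*(27**5 + (-45)**2) = 1*(14348907 + 2025) = 1*14350932 = 14350932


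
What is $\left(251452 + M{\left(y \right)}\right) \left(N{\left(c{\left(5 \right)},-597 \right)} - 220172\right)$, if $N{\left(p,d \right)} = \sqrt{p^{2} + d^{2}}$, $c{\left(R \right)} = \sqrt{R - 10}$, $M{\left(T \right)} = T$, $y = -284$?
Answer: $-55300160896 + 502336 \sqrt{89101} \approx -5.515 \cdot 10^{10}$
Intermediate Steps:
$c{\left(R \right)} = \sqrt{-10 + R}$
$N{\left(p,d \right)} = \sqrt{d^{2} + p^{2}}$
$\left(251452 + M{\left(y \right)}\right) \left(N{\left(c{\left(5 \right)},-597 \right)} - 220172\right) = \left(251452 - 284\right) \left(\sqrt{\left(-597\right)^{2} + \left(\sqrt{-10 + 5}\right)^{2}} - 220172\right) = 251168 \left(\sqrt{356409 + \left(\sqrt{-5}\right)^{2}} - 220172\right) = 251168 \left(\sqrt{356409 + \left(i \sqrt{5}\right)^{2}} - 220172\right) = 251168 \left(\sqrt{356409 - 5} - 220172\right) = 251168 \left(\sqrt{356404} - 220172\right) = 251168 \left(2 \sqrt{89101} - 220172\right) = 251168 \left(-220172 + 2 \sqrt{89101}\right) = -55300160896 + 502336 \sqrt{89101}$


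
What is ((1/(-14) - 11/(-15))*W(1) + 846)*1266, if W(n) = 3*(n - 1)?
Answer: 1071036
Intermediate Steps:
W(n) = -3 + 3*n (W(n) = 3*(-1 + n) = -3 + 3*n)
((1/(-14) - 11/(-15))*W(1) + 846)*1266 = ((1/(-14) - 11/(-15))*(-3 + 3*1) + 846)*1266 = ((-1/14 - 11*(-1/15))*(-3 + 3) + 846)*1266 = ((-1/14 + 11/15)*0 + 846)*1266 = ((139/210)*0 + 846)*1266 = (0 + 846)*1266 = 846*1266 = 1071036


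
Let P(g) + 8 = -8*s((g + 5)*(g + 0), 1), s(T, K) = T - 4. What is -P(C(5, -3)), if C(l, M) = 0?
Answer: -24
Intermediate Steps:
s(T, K) = -4 + T
P(g) = 24 - 8*g*(5 + g) (P(g) = -8 - 8*(-4 + (g + 5)*(g + 0)) = -8 - 8*(-4 + (5 + g)*g) = -8 - 8*(-4 + g*(5 + g)) = -8 + (32 - 8*g*(5 + g)) = 24 - 8*g*(5 + g))
-P(C(5, -3)) = -(24 - 8*0*(5 + 0)) = -(24 - 8*0*5) = -(24 + 0) = -1*24 = -24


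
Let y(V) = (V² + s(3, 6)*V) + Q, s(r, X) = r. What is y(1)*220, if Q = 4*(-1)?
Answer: 0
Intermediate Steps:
Q = -4
y(V) = -4 + V² + 3*V (y(V) = (V² + 3*V) - 4 = -4 + V² + 3*V)
y(1)*220 = (-4 + 1² + 3*1)*220 = (-4 + 1 + 3)*220 = 0*220 = 0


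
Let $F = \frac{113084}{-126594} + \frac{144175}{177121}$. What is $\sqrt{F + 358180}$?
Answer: $\frac{\sqrt{5002246525772501334867629}}{3737075979} \approx 598.48$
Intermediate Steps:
$F = - \frac{888930607}{11211227937}$ ($F = 113084 \left(- \frac{1}{126594}\right) + 144175 \cdot \frac{1}{177121} = - \frac{56542}{63297} + \frac{144175}{177121} = - \frac{888930607}{11211227937} \approx -0.079289$)
$\sqrt{F + 358180} = \sqrt{- \frac{888930607}{11211227937} + 358180} = \sqrt{\frac{4015636733544053}{11211227937}} = \frac{\sqrt{5002246525772501334867629}}{3737075979}$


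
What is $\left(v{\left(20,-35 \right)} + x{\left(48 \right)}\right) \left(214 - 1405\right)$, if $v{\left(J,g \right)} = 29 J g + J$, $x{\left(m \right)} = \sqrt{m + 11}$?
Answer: $24153480 - 1191 \sqrt{59} \approx 2.4144 \cdot 10^{7}$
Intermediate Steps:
$x{\left(m \right)} = \sqrt{11 + m}$
$v{\left(J,g \right)} = J + 29 J g$ ($v{\left(J,g \right)} = 29 J g + J = J + 29 J g$)
$\left(v{\left(20,-35 \right)} + x{\left(48 \right)}\right) \left(214 - 1405\right) = \left(20 \left(1 + 29 \left(-35\right)\right) + \sqrt{11 + 48}\right) \left(214 - 1405\right) = \left(20 \left(1 - 1015\right) + \sqrt{59}\right) \left(-1191\right) = \left(20 \left(-1014\right) + \sqrt{59}\right) \left(-1191\right) = \left(-20280 + \sqrt{59}\right) \left(-1191\right) = 24153480 - 1191 \sqrt{59}$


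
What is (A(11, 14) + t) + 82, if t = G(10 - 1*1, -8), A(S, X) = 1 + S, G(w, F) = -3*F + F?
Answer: 110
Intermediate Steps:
G(w, F) = -2*F
t = 16 (t = -2*(-8) = 16)
(A(11, 14) + t) + 82 = ((1 + 11) + 16) + 82 = (12 + 16) + 82 = 28 + 82 = 110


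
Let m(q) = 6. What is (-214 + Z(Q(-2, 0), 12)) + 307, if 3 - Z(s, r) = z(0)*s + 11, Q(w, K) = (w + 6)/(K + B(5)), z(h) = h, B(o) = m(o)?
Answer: 85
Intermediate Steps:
B(o) = 6
Q(w, K) = (6 + w)/(6 + K) (Q(w, K) = (w + 6)/(K + 6) = (6 + w)/(6 + K))
Z(s, r) = -8 (Z(s, r) = 3 - (0*s + 11) = 3 - (0 + 11) = 3 - 1*11 = 3 - 11 = -8)
(-214 + Z(Q(-2, 0), 12)) + 307 = (-214 - 8) + 307 = -222 + 307 = 85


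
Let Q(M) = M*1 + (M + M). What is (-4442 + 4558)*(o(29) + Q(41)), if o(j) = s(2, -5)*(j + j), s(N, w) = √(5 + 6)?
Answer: 14268 + 6728*√11 ≈ 36582.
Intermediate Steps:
s(N, w) = √11
Q(M) = 3*M (Q(M) = M + 2*M = 3*M)
o(j) = 2*j*√11 (o(j) = √11*(j + j) = √11*(2*j) = 2*j*√11)
(-4442 + 4558)*(o(29) + Q(41)) = (-4442 + 4558)*(2*29*√11 + 3*41) = 116*(58*√11 + 123) = 116*(123 + 58*√11) = 14268 + 6728*√11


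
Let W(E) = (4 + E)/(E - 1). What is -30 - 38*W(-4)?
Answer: -30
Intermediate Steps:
W(E) = (4 + E)/(-1 + E)
-30 - 38*W(-4) = -30 - 38*(4 - 4)/(-1 - 4) = -30 - 38*0/(-5) = -30 - (-38)*0/5 = -30 - 38*0 = -30 + 0 = -30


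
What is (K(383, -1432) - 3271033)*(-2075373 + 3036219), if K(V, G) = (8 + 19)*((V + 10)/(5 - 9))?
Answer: -6291015716289/2 ≈ -3.1455e+12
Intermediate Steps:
K(V, G) = -135/2 - 27*V/4 (K(V, G) = 27*((10 + V)/(-4)) = 27*((10 + V)*(-1/4)) = 27*(-5/2 - V/4) = -135/2 - 27*V/4)
(K(383, -1432) - 3271033)*(-2075373 + 3036219) = ((-135/2 - 27/4*383) - 3271033)*(-2075373 + 3036219) = ((-135/2 - 10341/4) - 3271033)*960846 = (-10611/4 - 3271033)*960846 = -13094743/4*960846 = -6291015716289/2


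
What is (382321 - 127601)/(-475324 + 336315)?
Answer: -254720/139009 ≈ -1.8324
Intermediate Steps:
(382321 - 127601)/(-475324 + 336315) = 254720/(-139009) = 254720*(-1/139009) = -254720/139009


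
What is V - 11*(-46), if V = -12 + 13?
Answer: 507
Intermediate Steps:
V = 1
V - 11*(-46) = 1 - 11*(-46) = 1 + 506 = 507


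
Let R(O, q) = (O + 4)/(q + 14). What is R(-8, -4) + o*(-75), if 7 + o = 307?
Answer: -112502/5 ≈ -22500.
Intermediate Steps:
o = 300 (o = -7 + 307 = 300)
R(O, q) = (4 + O)/(14 + q)
R(-8, -4) + o*(-75) = (4 - 8)/(14 - 4) + 300*(-75) = -4/10 - 22500 = (⅒)*(-4) - 22500 = -⅖ - 22500 = -112502/5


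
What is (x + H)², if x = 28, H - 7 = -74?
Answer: 1521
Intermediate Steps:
H = -67 (H = 7 - 74 = -67)
(x + H)² = (28 - 67)² = (-39)² = 1521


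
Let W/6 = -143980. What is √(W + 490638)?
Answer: I*√373242 ≈ 610.94*I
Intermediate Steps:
W = -863880 (W = 6*(-143980) = -863880)
√(W + 490638) = √(-863880 + 490638) = √(-373242) = I*√373242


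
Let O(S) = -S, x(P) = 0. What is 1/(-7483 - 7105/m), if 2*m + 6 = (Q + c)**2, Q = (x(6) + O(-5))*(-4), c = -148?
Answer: -14109/105584752 ≈ -0.00013363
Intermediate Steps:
Q = -20 (Q = (0 - 1*(-5))*(-4) = (0 + 5)*(-4) = 5*(-4) = -20)
m = 14109 (m = -3 + (-20 - 148)**2/2 = -3 + (1/2)*(-168)**2 = -3 + (1/2)*28224 = -3 + 14112 = 14109)
1/(-7483 - 7105/m) = 1/(-7483 - 7105/14109) = 1/(-105584752/14109) = -14109/105584752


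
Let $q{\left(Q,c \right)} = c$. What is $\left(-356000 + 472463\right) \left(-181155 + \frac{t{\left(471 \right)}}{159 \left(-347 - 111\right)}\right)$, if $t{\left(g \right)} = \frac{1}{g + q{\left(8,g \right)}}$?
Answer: $- \frac{482425825624843441}{22866108} \approx -2.1098 \cdot 10^{10}$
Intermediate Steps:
$t{\left(g \right)} = \frac{1}{2 g}$ ($t{\left(g \right)} = \frac{1}{g + g} = \frac{1}{2 g}$)
$\left(-356000 + 472463\right) \left(-181155 + \frac{t{\left(471 \right)}}{159 \left(-347 - 111\right)}\right) = \left(-356000 + 472463\right) \left(-181155 + \frac{\frac{1}{2} \cdot \frac{1}{471}}{159 \left(-347 - 111\right)}\right) = 116463 \left(-181155 + \frac{\frac{1}{2} \cdot \frac{1}{471}}{159 \left(-458\right)}\right) = 116463 \left(-181155 + \frac{1}{942 \left(-72822\right)}\right) = 116463 \left(-181155 + \frac{1}{942} \left(- \frac{1}{72822}\right)\right) = 116463 \left(-181155 - \frac{1}{68598324}\right) = 116463 \left(- \frac{12426929384221}{68598324}\right) = - \frac{482425825624843441}{22866108}$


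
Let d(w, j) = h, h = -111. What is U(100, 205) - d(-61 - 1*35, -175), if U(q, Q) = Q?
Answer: 316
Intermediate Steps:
d(w, j) = -111
U(100, 205) - d(-61 - 1*35, -175) = 205 - 1*(-111) = 205 + 111 = 316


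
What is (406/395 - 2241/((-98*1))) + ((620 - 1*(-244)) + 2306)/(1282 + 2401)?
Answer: 3529423089/142568930 ≈ 24.756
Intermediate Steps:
(406/395 - 2241/((-98*1))) + ((620 - 1*(-244)) + 2306)/(1282 + 2401) = (406*(1/395) - 2241/(-98)) + ((620 + 244) + 2306)/3683 = (406/395 - 2241*(-1/98)) + (864 + 2306)*(1/3683) = (406/395 + 2241/98) + 3170*(1/3683) = 924983/38710 + 3170/3683 = 3529423089/142568930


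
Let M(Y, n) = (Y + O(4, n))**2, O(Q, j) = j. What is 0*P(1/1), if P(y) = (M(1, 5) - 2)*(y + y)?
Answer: 0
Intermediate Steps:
M(Y, n) = (Y + n)**2
P(y) = 68*y (P(y) = ((1 + 5)**2 - 2)*(y + y) = (6**2 - 2)*(2*y) = (36 - 2)*(2*y) = 34*(2*y) = 68*y)
0*P(1/1) = 0*(68*(1/1)) = 0*(68*(1*1)) = 0*(68*1) = 0*68 = 0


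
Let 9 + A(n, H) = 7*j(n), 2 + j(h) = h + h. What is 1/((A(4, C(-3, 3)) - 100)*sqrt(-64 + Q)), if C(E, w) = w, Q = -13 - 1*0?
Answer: I*sqrt(77)/5159 ≈ 0.0017009*I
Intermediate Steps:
Q = -13 (Q = -13 + 0 = -13)
j(h) = -2 + 2*h (j(h) = -2 + (h + h) = -2 + 2*h)
A(n, H) = -23 + 14*n (A(n, H) = -9 + 7*(-2 + 2*n) = -9 + (-14 + 14*n) = -23 + 14*n)
1/((A(4, C(-3, 3)) - 100)*sqrt(-64 + Q)) = 1/(((-23 + 14*4) - 100)*sqrt(-64 - 13)) = 1/(((-23 + 56) - 100)*sqrt(-77)) = 1/((33 - 100)*(I*sqrt(77))) = 1/(-67*I*sqrt(77)) = I*sqrt(77)/5159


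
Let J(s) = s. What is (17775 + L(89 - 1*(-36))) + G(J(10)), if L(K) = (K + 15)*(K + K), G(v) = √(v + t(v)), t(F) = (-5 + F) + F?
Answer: 52780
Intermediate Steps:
t(F) = -5 + 2*F
G(v) = √(-5 + 3*v) (G(v) = √(v + (-5 + 2*v)) = √(-5 + 3*v))
L(K) = 2*K*(15 + K) (L(K) = (15 + K)*(2*K) = 2*K*(15 + K))
(17775 + L(89 - 1*(-36))) + G(J(10)) = (17775 + 2*(89 - 1*(-36))*(15 + (89 - 1*(-36)))) + √(-5 + 3*10) = (17775 + 2*(89 + 36)*(15 + (89 + 36))) + √(-5 + 30) = (17775 + 2*125*(15 + 125)) + √25 = (17775 + 2*125*140) + 5 = (17775 + 35000) + 5 = 52775 + 5 = 52780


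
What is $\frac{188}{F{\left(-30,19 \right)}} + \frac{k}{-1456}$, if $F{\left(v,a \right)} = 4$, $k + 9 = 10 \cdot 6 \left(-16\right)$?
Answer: $\frac{69401}{1456} \approx 47.666$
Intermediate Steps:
$k = -969$ ($k = -9 + 10 \cdot 6 \left(-16\right) = -9 + 60 \left(-16\right) = -9 - 960 = -969$)
$\frac{188}{F{\left(-30,19 \right)}} + \frac{k}{-1456} = \frac{188}{4} - \frac{969}{-1456} = 188 \cdot \frac{1}{4} - - \frac{969}{1456} = 47 + \frac{969}{1456} = \frac{69401}{1456}$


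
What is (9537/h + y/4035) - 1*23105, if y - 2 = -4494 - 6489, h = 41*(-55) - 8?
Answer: -211039823323/9131205 ≈ -23112.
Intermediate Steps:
h = -2263 (h = -2255 - 8 = -2263)
y = -10981 (y = 2 + (-4494 - 6489) = 2 - 10983 = -10981)
(9537/h + y/4035) - 1*23105 = (9537/(-2263) - 10981/4035) - 1*23105 = (9537*(-1/2263) - 10981*1/4035) - 23105 = (-9537/2263 - 10981/4035) - 23105 = -63331798/9131205 - 23105 = -211039823323/9131205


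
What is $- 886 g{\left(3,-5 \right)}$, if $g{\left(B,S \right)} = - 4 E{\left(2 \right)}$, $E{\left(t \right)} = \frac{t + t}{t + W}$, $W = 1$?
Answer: $\frac{14176}{3} \approx 4725.3$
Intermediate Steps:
$E{\left(t \right)} = \frac{2 t}{1 + t}$ ($E{\left(t \right)} = \frac{t + t}{t + 1} = \frac{2 t}{1 + t}$)
$g{\left(B,S \right)} = - \frac{16}{3}$ ($g{\left(B,S \right)} = - 4 \cdot 2 \cdot 2 \frac{1}{1 + 2} = - 4 \cdot 2 \cdot 2 \cdot \frac{1}{3} = \left(-4\right) \frac{4}{3} = - \frac{16}{3}$)
$- 886 g{\left(3,-5 \right)} = \left(-886\right) \left(- \frac{16}{3}\right) = \frac{14176}{3}$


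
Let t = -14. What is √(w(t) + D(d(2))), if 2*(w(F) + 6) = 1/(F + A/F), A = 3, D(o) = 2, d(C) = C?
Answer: I*√159797/199 ≈ 2.0088*I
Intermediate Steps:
w(F) = -6 + 1/(2*(F + 3/F))
√(w(t) + D(d(2))) = √((-36 - 14 - 12*(-14)²)/(2*(3 + (-14)²)) + 2) = √((-36 - 14 - 12*196)/(2*(3 + 196)) + 2) = √((½)*(-36 - 14 - 2352)/199 + 2) = √((½)*(1/199)*(-2402) + 2) = √(-1201/199 + 2) = √(-803/199) = I*√159797/199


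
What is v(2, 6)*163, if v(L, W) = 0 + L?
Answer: 326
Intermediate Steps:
v(L, W) = L
v(2, 6)*163 = 2*163 = 326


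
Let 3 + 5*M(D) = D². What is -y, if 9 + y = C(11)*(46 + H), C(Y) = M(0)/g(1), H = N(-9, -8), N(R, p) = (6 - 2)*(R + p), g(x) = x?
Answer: -21/5 ≈ -4.2000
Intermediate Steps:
M(D) = -⅗ + D²/5
N(R, p) = 4*R + 4*p (N(R, p) = 4*(R + p) = 4*R + 4*p)
H = -68 (H = 4*(-9) + 4*(-8) = -36 - 32 = -68)
C(Y) = -⅗ (C(Y) = (-⅗ + (⅕)*0²)/1 = (-⅗ + (⅕)*0)*1 = (-⅗ + 0)*1 = -⅗*1 = -⅗)
y = 21/5 (y = -9 - 3*(46 - 68)/5 = -9 - ⅗*(-22) = -9 + 66/5 = 21/5 ≈ 4.2000)
-y = -1*21/5 = -21/5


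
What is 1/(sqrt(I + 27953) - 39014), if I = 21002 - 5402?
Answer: -39014/1522048643 - sqrt(43553)/1522048643 ≈ -2.5770e-5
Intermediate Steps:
I = 15600
1/(sqrt(I + 27953) - 39014) = 1/(sqrt(15600 + 27953) - 39014) = 1/(sqrt(43553) - 39014) = 1/(-39014 + sqrt(43553))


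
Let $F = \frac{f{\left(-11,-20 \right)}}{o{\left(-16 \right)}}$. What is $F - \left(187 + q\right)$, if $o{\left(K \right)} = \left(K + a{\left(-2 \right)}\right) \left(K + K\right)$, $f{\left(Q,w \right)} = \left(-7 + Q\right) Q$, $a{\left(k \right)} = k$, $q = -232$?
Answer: $\frac{1451}{32} \approx 45.344$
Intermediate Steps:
$f{\left(Q,w \right)} = Q \left(-7 + Q\right)$
$o{\left(K \right)} = 2 K \left(-2 + K\right)$ ($o{\left(K \right)} = \left(K - 2\right) \left(K + K\right) = \left(-2 + K\right) 2 K = 2 K \left(-2 + K\right)$)
$F = \frac{11}{32}$ ($F = \frac{\left(-11\right) \left(-7 - 11\right)}{2 \left(-16\right) \left(-2 - 16\right)} = \frac{\left(-11\right) \left(-18\right)}{2 \left(-16\right) \left(-18\right)} = \frac{198}{576} = 198 \cdot \frac{1}{576} = \frac{11}{32} \approx 0.34375$)
$F - \left(187 + q\right) = \frac{11}{32} - -45 = \frac{11}{32} + \left(-187 + 232\right) = \frac{11}{32} + 45 = \frac{1451}{32}$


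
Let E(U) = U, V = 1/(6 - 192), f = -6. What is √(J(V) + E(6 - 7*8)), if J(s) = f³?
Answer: I*√266 ≈ 16.31*I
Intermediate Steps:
V = -1/186 (V = 1/(-186) = -1/186 ≈ -0.0053763)
J(s) = -216 (J(s) = (-6)³ = -216)
√(J(V) + E(6 - 7*8)) = √(-216 + (6 - 7*8)) = √(-216 + (6 - 56)) = √(-216 - 50) = √(-266) = I*√266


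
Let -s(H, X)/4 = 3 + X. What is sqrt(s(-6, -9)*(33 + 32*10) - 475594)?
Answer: I*sqrt(467122) ≈ 683.46*I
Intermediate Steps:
s(H, X) = -12 - 4*X (s(H, X) = -4*(3 + X) = -12 - 4*X)
sqrt(s(-6, -9)*(33 + 32*10) - 475594) = sqrt((-12 - 4*(-9))*(33 + 32*10) - 475594) = sqrt((-12 + 36)*(33 + 320) - 475594) = sqrt(24*353 - 475594) = sqrt(8472 - 475594) = sqrt(-467122) = I*sqrt(467122)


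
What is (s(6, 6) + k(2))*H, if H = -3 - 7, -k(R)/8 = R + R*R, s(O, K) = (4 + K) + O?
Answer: 320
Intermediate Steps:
s(O, K) = 4 + K + O
k(R) = -8*R - 8*R² (k(R) = -8*(R + R*R) = -8*(R + R²) = -8*R - 8*R²)
H = -10
(s(6, 6) + k(2))*H = ((4 + 6 + 6) - 8*2*(1 + 2))*(-10) = (16 - 8*2*3)*(-10) = (16 - 48)*(-10) = -32*(-10) = 320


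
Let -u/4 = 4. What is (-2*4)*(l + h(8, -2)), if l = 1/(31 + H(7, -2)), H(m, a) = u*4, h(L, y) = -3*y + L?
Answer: -3688/33 ≈ -111.76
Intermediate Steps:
u = -16 (u = -4*4 = -16)
h(L, y) = L - 3*y
H(m, a) = -64 (H(m, a) = -16*4 = -64)
l = -1/33 (l = 1/(31 - 64) = 1/(-33) = -1/33 ≈ -0.030303)
(-2*4)*(l + h(8, -2)) = (-2*4)*(-1/33 + (8 - 3*(-2))) = -8*(-1/33 + (8 + 6)) = -8*(-1/33 + 14) = -8*461/33 = -3688/33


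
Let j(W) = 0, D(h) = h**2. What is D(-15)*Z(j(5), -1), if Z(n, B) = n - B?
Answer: 225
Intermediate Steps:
D(-15)*Z(j(5), -1) = (-15)**2*(0 - 1*(-1)) = 225*(0 + 1) = 225*1 = 225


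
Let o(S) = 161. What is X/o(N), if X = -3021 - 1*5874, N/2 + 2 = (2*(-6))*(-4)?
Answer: -8895/161 ≈ -55.248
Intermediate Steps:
N = 92 (N = -4 + 2*((2*(-6))*(-4)) = -4 + 2*(-12*(-4)) = -4 + 2*48 = -4 + 96 = 92)
X = -8895 (X = -3021 - 5874 = -8895)
X/o(N) = -8895/161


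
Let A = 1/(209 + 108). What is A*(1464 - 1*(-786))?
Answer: 2250/317 ≈ 7.0978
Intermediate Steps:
A = 1/317 ≈ 0.0031546
A*(1464 - 1*(-786)) = (1464 - 1*(-786))/317 = (1464 + 786)/317 = (1/317)*2250 = 2250/317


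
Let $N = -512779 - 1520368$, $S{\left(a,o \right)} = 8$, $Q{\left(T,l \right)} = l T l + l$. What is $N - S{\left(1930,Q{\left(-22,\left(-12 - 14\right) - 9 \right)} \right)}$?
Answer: $-2033155$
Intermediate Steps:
$Q{\left(T,l \right)} = l + T l^{2}$ ($Q{\left(T,l \right)} = T l l + l = T l^{2} + l = l + T l^{2}$)
$N = -2033147$ ($N = -512779 - 1520368 = -2033147$)
$N - S{\left(1930,Q{\left(-22,\left(-12 - 14\right) - 9 \right)} \right)} = -2033147 - 8 = -2033155$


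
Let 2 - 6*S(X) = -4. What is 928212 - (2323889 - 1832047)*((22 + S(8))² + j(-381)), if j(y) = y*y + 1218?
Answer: -72254596324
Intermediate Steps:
j(y) = 1218 + y² (j(y) = y² + 1218 = 1218 + y²)
S(X) = 1 (S(X) = ⅓ - ⅙*(-4) = ⅓ + ⅔ = 1)
928212 - (2323889 - 1832047)*((22 + S(8))² + j(-381)) = 928212 - (2323889 - 1832047)*((22 + 1)² + (1218 + (-381)²)) = 928212 - 491842*(23² + (1218 + 145161)) = 928212 - 491842*(529 + 146379) = 928212 - 491842*146908 = 928212 - 1*72255524536 = 928212 - 72255524536 = -72254596324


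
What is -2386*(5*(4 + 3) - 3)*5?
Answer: -381760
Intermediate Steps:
-2386*(5*(4 + 3) - 3)*5 = -2386*(5*7 - 3)*5 = -2386*(35 - 3)*5 = -76352*5 = -2386*160 = -381760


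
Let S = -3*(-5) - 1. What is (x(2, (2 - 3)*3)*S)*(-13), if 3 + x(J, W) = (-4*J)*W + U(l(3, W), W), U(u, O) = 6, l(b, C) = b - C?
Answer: -4914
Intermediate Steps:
S = 14 (S = 15 - 1 = 14)
x(J, W) = 3 - 4*J*W (x(J, W) = -3 + ((-4*J)*W + 6) = -3 + (-4*J*W + 6) = -3 + (6 - 4*J*W) = 3 - 4*J*W)
(x(2, (2 - 3)*3)*S)*(-13) = ((3 - 4*2*(2 - 3)*3)*14)*(-13) = ((3 - 4*2*(-1*3))*14)*(-13) = ((3 - 4*2*(-3))*14)*(-13) = ((3 + 24)*14)*(-13) = (27*14)*(-13) = 378*(-13) = -4914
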